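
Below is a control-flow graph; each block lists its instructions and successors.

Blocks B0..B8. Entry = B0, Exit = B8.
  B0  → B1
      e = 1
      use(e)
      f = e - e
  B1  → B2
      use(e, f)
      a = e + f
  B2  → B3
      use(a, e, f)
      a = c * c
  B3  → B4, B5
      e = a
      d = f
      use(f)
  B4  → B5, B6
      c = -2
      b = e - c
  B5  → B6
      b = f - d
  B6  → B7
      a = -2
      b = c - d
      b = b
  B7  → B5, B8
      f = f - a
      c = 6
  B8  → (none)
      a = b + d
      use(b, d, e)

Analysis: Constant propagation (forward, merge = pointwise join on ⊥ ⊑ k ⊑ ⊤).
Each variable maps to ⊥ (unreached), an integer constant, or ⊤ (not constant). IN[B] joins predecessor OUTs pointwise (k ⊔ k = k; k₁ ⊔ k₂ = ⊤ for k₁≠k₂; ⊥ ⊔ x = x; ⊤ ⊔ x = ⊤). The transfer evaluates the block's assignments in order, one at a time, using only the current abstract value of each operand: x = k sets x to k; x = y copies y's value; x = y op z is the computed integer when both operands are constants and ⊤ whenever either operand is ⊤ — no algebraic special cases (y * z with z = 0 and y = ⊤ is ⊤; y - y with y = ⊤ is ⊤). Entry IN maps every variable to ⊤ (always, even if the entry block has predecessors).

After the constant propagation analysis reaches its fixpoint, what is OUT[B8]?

Answer: {a: ⊤, b: ⊤, c: 6, d: 0, e: ⊤, f: ⊤}

Derivation:
Fixpoint table:
  B0:  IN=(all ⊤)  OUT={e:1, f:0; rest ⊤}
  B1:  IN={e:1, f:0; rest ⊤}  OUT={a:1, e:1, f:0; rest ⊤}
  B2:  IN={a:1, e:1, f:0; rest ⊤}  OUT={e:1, f:0; rest ⊤}
  B3:  IN={e:1, f:0; rest ⊤}  OUT={d:0, f:0; rest ⊤}
  B4:  IN={d:0, f:0; rest ⊤}  OUT={c:-2, d:0, f:0; rest ⊤}
  B5:  IN={d:0; rest ⊤}  OUT={d:0; rest ⊤}
  B6:  IN={d:0; rest ⊤}  OUT={a:-2, d:0; rest ⊤}
  B7:  IN={a:-2, d:0; rest ⊤}  OUT={a:-2, c:6, d:0; rest ⊤}
  B8:  IN={a:-2, c:6, d:0; rest ⊤}  OUT={c:6, d:0; rest ⊤}

Merge at B8: IN[B8] = OUT[B7] = {a: -2, b: ⊤, c: 6, d: 0, e: ⊤, f: ⊤}
Applying B8's transfer function to that IN value gives OUT[B8] (row B8 above).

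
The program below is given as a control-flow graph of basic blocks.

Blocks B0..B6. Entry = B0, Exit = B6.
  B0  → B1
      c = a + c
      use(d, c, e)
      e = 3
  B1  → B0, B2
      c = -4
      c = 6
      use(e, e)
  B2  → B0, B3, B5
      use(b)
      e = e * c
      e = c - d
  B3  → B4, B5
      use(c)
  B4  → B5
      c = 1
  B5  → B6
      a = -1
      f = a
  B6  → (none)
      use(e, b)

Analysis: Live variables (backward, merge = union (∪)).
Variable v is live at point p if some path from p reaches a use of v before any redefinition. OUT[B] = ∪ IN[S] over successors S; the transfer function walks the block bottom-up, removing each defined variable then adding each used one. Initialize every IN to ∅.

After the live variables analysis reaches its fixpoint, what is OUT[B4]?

Converged values:
  B0:   IN={a, b, c, d, e}   OUT={a, b, d, e}
  B1:   IN={a, b, d, e}   OUT={a, b, c, d, e}
  B2:   IN={a, b, c, d, e}   OUT={a, b, c, d, e}
  B3:   IN={b, c, e}   OUT={b, e}
  B4:   IN={b, e}   OUT={b, e}
  B5:   IN={b, e}   OUT={b, e}
  B6:   IN={b, e}   OUT={}

Merge at B4: OUT[B4] = IN[B5] = {b, e}

Answer: {b, e}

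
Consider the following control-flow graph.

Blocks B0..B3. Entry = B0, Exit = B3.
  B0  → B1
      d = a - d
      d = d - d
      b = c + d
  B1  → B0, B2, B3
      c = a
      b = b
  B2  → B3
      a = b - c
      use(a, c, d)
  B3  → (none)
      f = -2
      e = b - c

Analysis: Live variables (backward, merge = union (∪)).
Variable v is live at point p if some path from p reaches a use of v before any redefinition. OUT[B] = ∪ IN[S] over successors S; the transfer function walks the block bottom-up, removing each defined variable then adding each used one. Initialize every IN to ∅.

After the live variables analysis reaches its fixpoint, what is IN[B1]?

Fixpoint table:
  B0:   IN={a, c, d}   OUT={a, b, d}
  B1:   IN={a, b, d}   OUT={a, b, c, d}
  B2:   IN={b, c, d}   OUT={b, c}
  B3:   IN={b, c}   OUT={}

Merge at B1: OUT[B1] = IN[B0] ⊔ IN[B2] ⊔ IN[B3] = {a, b, c, d}
Applying B1's transfer function to that OUT value gives IN[B1] (row B1 above).

Answer: {a, b, d}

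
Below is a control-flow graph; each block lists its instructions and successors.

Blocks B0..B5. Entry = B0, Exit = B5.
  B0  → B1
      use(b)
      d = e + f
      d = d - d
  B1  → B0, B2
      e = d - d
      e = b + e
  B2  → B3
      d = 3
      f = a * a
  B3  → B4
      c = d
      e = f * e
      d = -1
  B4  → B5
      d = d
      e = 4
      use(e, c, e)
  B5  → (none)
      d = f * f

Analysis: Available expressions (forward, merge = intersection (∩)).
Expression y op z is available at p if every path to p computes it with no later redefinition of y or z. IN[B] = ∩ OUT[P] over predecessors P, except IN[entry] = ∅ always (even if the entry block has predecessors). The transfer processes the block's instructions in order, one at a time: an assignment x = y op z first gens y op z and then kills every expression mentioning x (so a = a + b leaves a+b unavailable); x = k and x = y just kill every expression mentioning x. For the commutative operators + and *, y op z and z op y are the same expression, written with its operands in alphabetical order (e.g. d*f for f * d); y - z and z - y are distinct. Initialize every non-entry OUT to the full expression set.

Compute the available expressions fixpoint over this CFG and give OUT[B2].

Per-block solution:
  B0:  IN={}  OUT={e+f}
  B1:  IN={e+f}  OUT={d-d}
  B2:  IN={d-d}  OUT={a*a}
  B3:  IN={a*a}  OUT={a*a}
  B4:  IN={a*a}  OUT={a*a}
  B5:  IN={a*a}  OUT={a*a, f*f}

Merge at B2: IN[B2] = OUT[B1] = {d-d}
Applying B2's transfer function to that IN value gives OUT[B2] (row B2 above).

Answer: {a*a}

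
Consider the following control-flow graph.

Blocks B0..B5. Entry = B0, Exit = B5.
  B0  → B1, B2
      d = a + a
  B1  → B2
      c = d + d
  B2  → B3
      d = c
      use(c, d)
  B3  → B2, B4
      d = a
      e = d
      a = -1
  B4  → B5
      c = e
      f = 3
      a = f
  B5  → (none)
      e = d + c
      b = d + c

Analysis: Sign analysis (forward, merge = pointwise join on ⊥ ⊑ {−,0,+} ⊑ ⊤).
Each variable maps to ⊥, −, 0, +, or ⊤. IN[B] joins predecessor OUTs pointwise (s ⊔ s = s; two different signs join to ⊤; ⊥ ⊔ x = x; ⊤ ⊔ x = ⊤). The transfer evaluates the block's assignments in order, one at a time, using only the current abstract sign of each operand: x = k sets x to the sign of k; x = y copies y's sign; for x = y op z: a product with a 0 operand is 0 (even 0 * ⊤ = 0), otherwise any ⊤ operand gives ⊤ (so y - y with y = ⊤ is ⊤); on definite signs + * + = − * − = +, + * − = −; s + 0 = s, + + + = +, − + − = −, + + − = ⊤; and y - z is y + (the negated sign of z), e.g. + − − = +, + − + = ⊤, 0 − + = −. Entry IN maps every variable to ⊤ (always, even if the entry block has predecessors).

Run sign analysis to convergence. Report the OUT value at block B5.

Converged values:
  B0:   IN=(all ⊤)   OUT=(all ⊤)
  B1:   IN=(all ⊤)   OUT=(all ⊤)
  B2:   IN=(all ⊤)   OUT=(all ⊤)
  B3:   IN=(all ⊤)   OUT={a:-; rest ⊤}
  B4:   IN={a:-; rest ⊤}   OUT={a:+, f:+; rest ⊤}
  B5:   IN={a:+, f:+; rest ⊤}   OUT={a:+, f:+; rest ⊤}

Merge at B5: IN[B5] = OUT[B4] = {a: +, b: ⊤, c: ⊤, d: ⊤, e: ⊤, f: +}
Applying B5's transfer function to that IN value gives OUT[B5] (row B5 above).

Answer: {a: +, b: ⊤, c: ⊤, d: ⊤, e: ⊤, f: +}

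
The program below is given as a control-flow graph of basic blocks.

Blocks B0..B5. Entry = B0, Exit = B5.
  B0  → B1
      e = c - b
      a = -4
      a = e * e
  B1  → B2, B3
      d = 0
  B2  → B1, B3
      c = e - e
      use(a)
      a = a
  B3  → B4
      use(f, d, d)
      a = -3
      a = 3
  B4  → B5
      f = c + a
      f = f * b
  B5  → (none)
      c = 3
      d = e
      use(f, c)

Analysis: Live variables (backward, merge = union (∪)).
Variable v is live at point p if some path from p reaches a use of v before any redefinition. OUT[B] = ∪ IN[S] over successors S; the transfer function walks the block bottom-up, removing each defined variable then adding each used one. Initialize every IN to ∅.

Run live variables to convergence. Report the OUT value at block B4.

Converged values:
  B0:   IN={b, c, f}   OUT={a, b, c, e, f}
  B1:   IN={a, b, c, e, f}   OUT={a, b, c, d, e, f}
  B2:   IN={a, b, d, e, f}   OUT={a, b, c, d, e, f}
  B3:   IN={b, c, d, e, f}   OUT={a, b, c, e}
  B4:   IN={a, b, c, e}   OUT={e, f}
  B5:   IN={e, f}   OUT={}

Merge at B4: OUT[B4] = IN[B5] = {e, f}

Answer: {e, f}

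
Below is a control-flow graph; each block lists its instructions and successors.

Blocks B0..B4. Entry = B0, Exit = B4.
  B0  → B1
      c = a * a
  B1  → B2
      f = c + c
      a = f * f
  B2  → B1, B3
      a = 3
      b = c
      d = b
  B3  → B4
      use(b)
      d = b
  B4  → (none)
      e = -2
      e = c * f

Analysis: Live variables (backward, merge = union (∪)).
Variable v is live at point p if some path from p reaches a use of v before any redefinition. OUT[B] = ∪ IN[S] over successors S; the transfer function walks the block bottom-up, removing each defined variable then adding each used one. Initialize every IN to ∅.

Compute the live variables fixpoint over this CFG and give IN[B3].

Converged values:
  B0: | IN={a} | OUT={c}
  B1: | IN={c} | OUT={c, f}
  B2: | IN={c, f} | OUT={b, c, f}
  B3: | IN={b, c, f} | OUT={c, f}
  B4: | IN={c, f} | OUT={}

Merge at B3: OUT[B3] = IN[B4] = {c, f}
Applying B3's transfer function to that OUT value gives IN[B3] (row B3 above).

Answer: {b, c, f}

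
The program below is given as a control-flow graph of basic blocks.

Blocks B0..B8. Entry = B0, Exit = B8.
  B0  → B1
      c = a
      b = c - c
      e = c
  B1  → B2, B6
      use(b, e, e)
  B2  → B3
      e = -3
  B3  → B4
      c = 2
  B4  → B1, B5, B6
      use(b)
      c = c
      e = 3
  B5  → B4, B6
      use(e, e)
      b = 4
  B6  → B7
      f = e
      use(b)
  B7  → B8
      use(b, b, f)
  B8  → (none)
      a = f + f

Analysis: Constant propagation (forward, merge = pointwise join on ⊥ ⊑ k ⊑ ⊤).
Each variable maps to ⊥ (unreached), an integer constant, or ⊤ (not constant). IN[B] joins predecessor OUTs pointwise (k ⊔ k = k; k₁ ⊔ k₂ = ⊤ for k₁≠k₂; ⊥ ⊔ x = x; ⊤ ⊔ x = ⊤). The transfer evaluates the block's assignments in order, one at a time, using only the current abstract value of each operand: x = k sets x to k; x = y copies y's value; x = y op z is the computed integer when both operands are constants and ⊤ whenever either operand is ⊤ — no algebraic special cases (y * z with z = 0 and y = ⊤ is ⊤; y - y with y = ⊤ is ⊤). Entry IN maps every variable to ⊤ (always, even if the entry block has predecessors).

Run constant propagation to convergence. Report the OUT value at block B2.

Answer: {a: ⊤, b: ⊤, c: ⊤, d: ⊤, e: -3, f: ⊤}

Trace:
Converged values:
  B0:   IN=(all ⊤)   OUT=(all ⊤)
  B1:   IN=(all ⊤)   OUT=(all ⊤)
  B2:   IN=(all ⊤)   OUT={e:-3; rest ⊤}
  B3:   IN={e:-3; rest ⊤}   OUT={c:2, e:-3; rest ⊤}
  B4:   IN={c:2; rest ⊤}   OUT={c:2, e:3; rest ⊤}
  B5:   IN={c:2, e:3; rest ⊤}   OUT={b:4, c:2, e:3; rest ⊤}
  B6:   IN=(all ⊤)   OUT=(all ⊤)
  B7:   IN=(all ⊤)   OUT=(all ⊤)
  B8:   IN=(all ⊤)   OUT=(all ⊤)

Merge at B2: IN[B2] = OUT[B1] = {a: ⊤, b: ⊤, c: ⊤, d: ⊤, e: ⊤, f: ⊤}
Applying B2's transfer function to that IN value gives OUT[B2] (row B2 above).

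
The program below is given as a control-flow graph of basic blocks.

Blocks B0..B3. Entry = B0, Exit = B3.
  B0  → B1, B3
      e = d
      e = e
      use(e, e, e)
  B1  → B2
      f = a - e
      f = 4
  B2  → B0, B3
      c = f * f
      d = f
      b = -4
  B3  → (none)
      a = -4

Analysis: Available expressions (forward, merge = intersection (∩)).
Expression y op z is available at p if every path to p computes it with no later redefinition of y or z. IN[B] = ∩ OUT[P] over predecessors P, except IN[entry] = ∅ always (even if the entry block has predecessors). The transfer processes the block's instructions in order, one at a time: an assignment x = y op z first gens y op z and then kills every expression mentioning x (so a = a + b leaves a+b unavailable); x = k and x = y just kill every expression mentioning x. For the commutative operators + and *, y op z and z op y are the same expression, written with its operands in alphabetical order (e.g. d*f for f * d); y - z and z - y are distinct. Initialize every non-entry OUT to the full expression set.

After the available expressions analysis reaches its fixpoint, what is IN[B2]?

Answer: {a-e}

Derivation:
Fixpoint table:
  B0:  IN={}  OUT={}
  B1:  IN={}  OUT={a-e}
  B2:  IN={a-e}  OUT={a-e, f*f}
  B3:  IN={}  OUT={}

Merge at B2: IN[B2] = OUT[B1] = {a-e}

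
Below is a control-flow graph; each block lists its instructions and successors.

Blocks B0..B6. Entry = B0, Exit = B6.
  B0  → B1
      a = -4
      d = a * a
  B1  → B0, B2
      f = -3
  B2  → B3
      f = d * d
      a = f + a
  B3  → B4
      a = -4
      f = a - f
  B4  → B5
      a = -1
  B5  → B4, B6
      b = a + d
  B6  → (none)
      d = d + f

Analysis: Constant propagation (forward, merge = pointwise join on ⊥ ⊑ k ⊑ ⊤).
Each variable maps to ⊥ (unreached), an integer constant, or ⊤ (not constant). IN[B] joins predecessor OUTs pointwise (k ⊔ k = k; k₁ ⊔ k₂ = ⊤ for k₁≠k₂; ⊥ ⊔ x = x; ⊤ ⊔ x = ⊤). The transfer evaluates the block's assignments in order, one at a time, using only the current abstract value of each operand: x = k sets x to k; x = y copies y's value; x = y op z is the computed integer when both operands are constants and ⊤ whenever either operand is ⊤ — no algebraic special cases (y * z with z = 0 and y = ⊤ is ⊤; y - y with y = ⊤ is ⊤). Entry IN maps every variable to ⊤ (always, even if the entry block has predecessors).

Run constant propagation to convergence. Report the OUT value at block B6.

Answer: {a: -1, b: 15, c: ⊤, d: -244, e: ⊤, f: -260}

Derivation:
Converged values:
  B0:  IN=(all ⊤)  OUT={a:-4, d:16; rest ⊤}
  B1:  IN={a:-4, d:16; rest ⊤}  OUT={a:-4, d:16, f:-3; rest ⊤}
  B2:  IN={a:-4, d:16, f:-3; rest ⊤}  OUT={a:252, d:16, f:256; rest ⊤}
  B3:  IN={a:252, d:16, f:256; rest ⊤}  OUT={a:-4, d:16, f:-260; rest ⊤}
  B4:  IN={d:16, f:-260; rest ⊤}  OUT={a:-1, d:16, f:-260; rest ⊤}
  B5:  IN={a:-1, d:16, f:-260; rest ⊤}  OUT={a:-1, b:15, d:16, f:-260; rest ⊤}
  B6:  IN={a:-1, b:15, d:16, f:-260; rest ⊤}  OUT={a:-1, b:15, d:-244, f:-260; rest ⊤}

Merge at B6: IN[B6] = OUT[B5] = {a: -1, b: 15, c: ⊤, d: 16, e: ⊤, f: -260}
Applying B6's transfer function to that IN value gives OUT[B6] (row B6 above).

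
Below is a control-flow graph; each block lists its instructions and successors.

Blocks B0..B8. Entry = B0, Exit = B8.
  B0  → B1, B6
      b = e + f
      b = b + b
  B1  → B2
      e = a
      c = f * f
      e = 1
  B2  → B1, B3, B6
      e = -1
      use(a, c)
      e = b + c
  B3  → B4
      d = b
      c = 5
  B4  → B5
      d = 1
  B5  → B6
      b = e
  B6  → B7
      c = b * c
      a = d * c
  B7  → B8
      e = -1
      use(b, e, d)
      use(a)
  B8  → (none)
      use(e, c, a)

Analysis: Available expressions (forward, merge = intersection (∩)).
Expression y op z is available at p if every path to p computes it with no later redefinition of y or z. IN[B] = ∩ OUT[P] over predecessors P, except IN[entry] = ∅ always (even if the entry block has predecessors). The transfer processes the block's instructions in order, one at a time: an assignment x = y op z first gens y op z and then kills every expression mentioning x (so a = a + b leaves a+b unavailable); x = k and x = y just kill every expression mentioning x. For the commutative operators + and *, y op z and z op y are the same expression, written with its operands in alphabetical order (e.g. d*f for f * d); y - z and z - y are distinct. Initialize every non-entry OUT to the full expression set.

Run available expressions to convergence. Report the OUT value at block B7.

Answer: {c*d}

Trace:
Per-block solution:
  B0:  IN={}  OUT={e+f}
  B1:  IN={}  OUT={f*f}
  B2:  IN={f*f}  OUT={b+c, f*f}
  B3:  IN={b+c, f*f}  OUT={f*f}
  B4:  IN={f*f}  OUT={f*f}
  B5:  IN={f*f}  OUT={f*f}
  B6:  IN={}  OUT={c*d}
  B7:  IN={c*d}  OUT={c*d}
  B8:  IN={c*d}  OUT={c*d}

Merge at B7: IN[B7] = OUT[B6] = {c*d}
Applying B7's transfer function to that IN value gives OUT[B7] (row B7 above).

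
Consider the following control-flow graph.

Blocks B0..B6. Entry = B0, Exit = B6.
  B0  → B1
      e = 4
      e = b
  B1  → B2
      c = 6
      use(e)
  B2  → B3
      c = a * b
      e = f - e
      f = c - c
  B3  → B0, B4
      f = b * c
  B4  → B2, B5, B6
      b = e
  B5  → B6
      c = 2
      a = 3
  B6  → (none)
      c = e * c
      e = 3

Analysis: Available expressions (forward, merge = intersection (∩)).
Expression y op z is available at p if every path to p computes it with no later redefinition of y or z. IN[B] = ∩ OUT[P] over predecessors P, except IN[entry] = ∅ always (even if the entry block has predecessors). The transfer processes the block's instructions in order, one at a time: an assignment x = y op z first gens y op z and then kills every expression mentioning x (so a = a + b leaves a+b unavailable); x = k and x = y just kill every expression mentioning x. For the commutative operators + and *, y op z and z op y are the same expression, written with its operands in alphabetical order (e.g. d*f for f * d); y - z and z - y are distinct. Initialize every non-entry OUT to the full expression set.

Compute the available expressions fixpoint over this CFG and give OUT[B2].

Answer: {a*b, c-c}

Working:
Per-block solution:
  B0: | IN={} | OUT={}
  B1: | IN={} | OUT={}
  B2: | IN={} | OUT={a*b, c-c}
  B3: | IN={a*b, c-c} | OUT={a*b, b*c, c-c}
  B4: | IN={a*b, b*c, c-c} | OUT={c-c}
  B5: | IN={c-c} | OUT={}
  B6: | IN={} | OUT={}

Merge at B2: IN[B2] = OUT[B1] ∩ OUT[B4] = {}
Applying B2's transfer function to that IN value gives OUT[B2] (row B2 above).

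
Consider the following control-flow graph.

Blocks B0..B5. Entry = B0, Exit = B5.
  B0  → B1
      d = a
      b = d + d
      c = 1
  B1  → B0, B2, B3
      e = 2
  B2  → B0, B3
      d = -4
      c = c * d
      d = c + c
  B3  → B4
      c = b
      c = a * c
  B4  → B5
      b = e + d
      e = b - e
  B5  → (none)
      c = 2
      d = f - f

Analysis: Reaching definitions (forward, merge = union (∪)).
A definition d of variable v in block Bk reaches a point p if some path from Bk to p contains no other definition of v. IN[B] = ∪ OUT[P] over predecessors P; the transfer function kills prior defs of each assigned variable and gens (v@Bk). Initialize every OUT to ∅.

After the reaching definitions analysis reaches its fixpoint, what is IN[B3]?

Per-block solution:
  B0:  IN={b@B0, c@B0, c@B2, d@B0, d@B2, e@B1}  OUT={b@B0, c@B0, d@B0, e@B1}
  B1:  IN={b@B0, c@B0, d@B0, e@B1}  OUT={b@B0, c@B0, d@B0, e@B1}
  B2:  IN={b@B0, c@B0, d@B0, e@B1}  OUT={b@B0, c@B2, d@B2, e@B1}
  B3:  IN={b@B0, c@B0, c@B2, d@B0, d@B2, e@B1}  OUT={b@B0, c@B3, d@B0, d@B2, e@B1}
  B4:  IN={b@B0, c@B3, d@B0, d@B2, e@B1}  OUT={b@B4, c@B3, d@B0, d@B2, e@B4}
  B5:  IN={b@B4, c@B3, d@B0, d@B2, e@B4}  OUT={b@B4, c@B5, d@B5, e@B4}

Merge at B3: IN[B3] = OUT[B1] ⊔ OUT[B2] = {b@B0, c@B0, c@B2, d@B0, d@B2, e@B1}

Answer: {b@B0, c@B0, c@B2, d@B0, d@B2, e@B1}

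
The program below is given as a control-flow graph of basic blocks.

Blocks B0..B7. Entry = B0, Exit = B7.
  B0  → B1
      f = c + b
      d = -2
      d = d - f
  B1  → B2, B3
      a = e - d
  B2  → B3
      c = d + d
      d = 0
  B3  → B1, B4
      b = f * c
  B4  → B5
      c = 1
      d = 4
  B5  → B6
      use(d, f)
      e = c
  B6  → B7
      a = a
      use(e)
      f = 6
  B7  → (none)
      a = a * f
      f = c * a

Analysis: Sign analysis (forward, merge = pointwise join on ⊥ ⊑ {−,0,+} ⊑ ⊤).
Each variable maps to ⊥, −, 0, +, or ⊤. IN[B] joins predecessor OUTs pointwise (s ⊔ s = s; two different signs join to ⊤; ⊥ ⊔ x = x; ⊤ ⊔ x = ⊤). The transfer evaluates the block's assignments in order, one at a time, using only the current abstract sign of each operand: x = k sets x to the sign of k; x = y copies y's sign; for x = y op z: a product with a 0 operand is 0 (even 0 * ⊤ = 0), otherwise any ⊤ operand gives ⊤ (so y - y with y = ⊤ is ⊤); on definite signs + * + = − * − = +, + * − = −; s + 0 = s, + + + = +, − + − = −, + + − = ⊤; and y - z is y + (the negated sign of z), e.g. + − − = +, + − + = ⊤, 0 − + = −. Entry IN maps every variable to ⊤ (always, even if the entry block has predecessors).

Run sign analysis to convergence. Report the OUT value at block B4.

Converged values:
  B0:  IN=(all ⊤)  OUT=(all ⊤)
  B1:  IN=(all ⊤)  OUT=(all ⊤)
  B2:  IN=(all ⊤)  OUT={d:0; rest ⊤}
  B3:  IN=(all ⊤)  OUT=(all ⊤)
  B4:  IN=(all ⊤)  OUT={c:+, d:+; rest ⊤}
  B5:  IN={c:+, d:+; rest ⊤}  OUT={c:+, d:+, e:+; rest ⊤}
  B6:  IN={c:+, d:+, e:+; rest ⊤}  OUT={c:+, d:+, e:+, f:+; rest ⊤}
  B7:  IN={c:+, d:+, e:+, f:+; rest ⊤}  OUT={c:+, d:+, e:+; rest ⊤}

Merge at B4: IN[B4] = OUT[B3] = {a: ⊤, b: ⊤, c: ⊤, d: ⊤, e: ⊤, f: ⊤}
Applying B4's transfer function to that IN value gives OUT[B4] (row B4 above).

Answer: {a: ⊤, b: ⊤, c: +, d: +, e: ⊤, f: ⊤}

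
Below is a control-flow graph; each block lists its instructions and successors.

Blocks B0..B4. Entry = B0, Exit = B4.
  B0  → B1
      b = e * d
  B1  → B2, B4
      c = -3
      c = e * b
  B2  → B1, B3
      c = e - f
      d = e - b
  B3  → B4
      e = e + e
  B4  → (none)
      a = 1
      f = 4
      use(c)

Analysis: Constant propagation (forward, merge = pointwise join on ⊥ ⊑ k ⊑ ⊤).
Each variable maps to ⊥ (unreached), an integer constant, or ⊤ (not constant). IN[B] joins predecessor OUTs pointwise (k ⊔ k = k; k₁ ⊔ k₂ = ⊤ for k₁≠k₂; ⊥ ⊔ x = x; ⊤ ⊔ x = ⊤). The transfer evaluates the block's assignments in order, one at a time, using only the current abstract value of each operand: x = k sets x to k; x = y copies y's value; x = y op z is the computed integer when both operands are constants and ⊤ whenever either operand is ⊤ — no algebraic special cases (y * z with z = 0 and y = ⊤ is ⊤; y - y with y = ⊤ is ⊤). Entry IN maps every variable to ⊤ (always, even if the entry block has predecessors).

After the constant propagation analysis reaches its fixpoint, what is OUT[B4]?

Answer: {a: 1, b: ⊤, c: ⊤, d: ⊤, e: ⊤, f: 4}

Trace:
Converged values:
  B0: | IN=(all ⊤) | OUT=(all ⊤)
  B1: | IN=(all ⊤) | OUT=(all ⊤)
  B2: | IN=(all ⊤) | OUT=(all ⊤)
  B3: | IN=(all ⊤) | OUT=(all ⊤)
  B4: | IN=(all ⊤) | OUT={a:1, f:4; rest ⊤}

Merge at B4: IN[B4] = OUT[B1] ⊔ OUT[B3] = {a: ⊤, b: ⊤, c: ⊤, d: ⊤, e: ⊤, f: ⊤}
Applying B4's transfer function to that IN value gives OUT[B4] (row B4 above).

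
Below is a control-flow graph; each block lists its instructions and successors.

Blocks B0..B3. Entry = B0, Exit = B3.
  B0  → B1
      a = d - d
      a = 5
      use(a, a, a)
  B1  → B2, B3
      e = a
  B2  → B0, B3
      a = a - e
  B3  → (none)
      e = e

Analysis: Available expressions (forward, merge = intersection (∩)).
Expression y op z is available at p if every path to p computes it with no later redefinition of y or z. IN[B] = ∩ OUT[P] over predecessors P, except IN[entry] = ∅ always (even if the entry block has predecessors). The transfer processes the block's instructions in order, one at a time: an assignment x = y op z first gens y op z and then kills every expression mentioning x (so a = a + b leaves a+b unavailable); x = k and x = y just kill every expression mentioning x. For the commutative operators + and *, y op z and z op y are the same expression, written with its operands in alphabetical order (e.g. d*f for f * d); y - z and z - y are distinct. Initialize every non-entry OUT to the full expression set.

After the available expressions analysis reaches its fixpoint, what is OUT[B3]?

Answer: {d-d}

Working:
Per-block solution:
  B0:   IN={}   OUT={d-d}
  B1:   IN={d-d}   OUT={d-d}
  B2:   IN={d-d}   OUT={d-d}
  B3:   IN={d-d}   OUT={d-d}

Merge at B3: IN[B3] = OUT[B1] ∩ OUT[B2] = {d-d}
Applying B3's transfer function to that IN value gives OUT[B3] (row B3 above).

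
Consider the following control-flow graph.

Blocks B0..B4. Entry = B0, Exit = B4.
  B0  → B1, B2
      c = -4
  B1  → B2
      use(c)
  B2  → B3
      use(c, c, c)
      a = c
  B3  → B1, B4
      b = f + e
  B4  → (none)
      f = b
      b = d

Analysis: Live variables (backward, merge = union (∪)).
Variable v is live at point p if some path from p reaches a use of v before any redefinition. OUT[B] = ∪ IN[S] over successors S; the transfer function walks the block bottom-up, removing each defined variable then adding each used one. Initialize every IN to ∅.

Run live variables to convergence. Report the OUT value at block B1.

Converged values:
  B0: | IN={d, e, f} | OUT={c, d, e, f}
  B1: | IN={c, d, e, f} | OUT={c, d, e, f}
  B2: | IN={c, d, e, f} | OUT={c, d, e, f}
  B3: | IN={c, d, e, f} | OUT={b, c, d, e, f}
  B4: | IN={b, d} | OUT={}

Merge at B1: OUT[B1] = IN[B2] = {c, d, e, f}

Answer: {c, d, e, f}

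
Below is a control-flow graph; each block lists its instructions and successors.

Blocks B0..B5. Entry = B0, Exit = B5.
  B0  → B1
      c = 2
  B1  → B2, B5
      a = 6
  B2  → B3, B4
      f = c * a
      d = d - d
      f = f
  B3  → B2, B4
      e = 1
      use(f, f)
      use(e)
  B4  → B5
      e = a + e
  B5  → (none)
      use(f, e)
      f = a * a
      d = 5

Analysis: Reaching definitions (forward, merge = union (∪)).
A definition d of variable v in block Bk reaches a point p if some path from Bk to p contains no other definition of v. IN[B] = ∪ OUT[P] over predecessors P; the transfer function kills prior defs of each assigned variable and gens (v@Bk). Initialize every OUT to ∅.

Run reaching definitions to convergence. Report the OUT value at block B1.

Answer: {a@B1, c@B0}

Working:
Per-block solution:
  B0:   IN={}   OUT={c@B0}
  B1:   IN={c@B0}   OUT={a@B1, c@B0}
  B2:   IN={a@B1, c@B0, d@B2, e@B3, f@B2}   OUT={a@B1, c@B0, d@B2, e@B3, f@B2}
  B3:   IN={a@B1, c@B0, d@B2, e@B3, f@B2}   OUT={a@B1, c@B0, d@B2, e@B3, f@B2}
  B4:   IN={a@B1, c@B0, d@B2, e@B3, f@B2}   OUT={a@B1, c@B0, d@B2, e@B4, f@B2}
  B5:   IN={a@B1, c@B0, d@B2, e@B4, f@B2}   OUT={a@B1, c@B0, d@B5, e@B4, f@B5}

Merge at B1: IN[B1] = OUT[B0] = {c@B0}
Applying B1's transfer function to that IN value gives OUT[B1] (row B1 above).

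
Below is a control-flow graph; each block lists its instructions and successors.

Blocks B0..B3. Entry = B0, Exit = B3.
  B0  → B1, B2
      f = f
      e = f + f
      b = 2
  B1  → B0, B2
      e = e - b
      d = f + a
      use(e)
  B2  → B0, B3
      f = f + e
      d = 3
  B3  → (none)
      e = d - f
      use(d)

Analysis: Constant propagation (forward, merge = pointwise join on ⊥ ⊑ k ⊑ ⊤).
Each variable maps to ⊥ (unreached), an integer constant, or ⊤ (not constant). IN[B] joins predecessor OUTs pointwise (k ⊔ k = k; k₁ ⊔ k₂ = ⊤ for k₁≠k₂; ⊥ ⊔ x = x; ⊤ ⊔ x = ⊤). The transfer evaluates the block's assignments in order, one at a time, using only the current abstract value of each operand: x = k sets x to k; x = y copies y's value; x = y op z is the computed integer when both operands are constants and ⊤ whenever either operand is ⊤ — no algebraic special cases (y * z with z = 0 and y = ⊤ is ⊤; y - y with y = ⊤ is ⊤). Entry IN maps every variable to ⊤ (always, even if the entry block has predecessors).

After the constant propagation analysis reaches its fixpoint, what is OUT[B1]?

Per-block solution:
  B0:   IN=(all ⊤)   OUT={b:2; rest ⊤}
  B1:   IN={b:2; rest ⊤}   OUT={b:2; rest ⊤}
  B2:   IN={b:2; rest ⊤}   OUT={b:2, d:3; rest ⊤}
  B3:   IN={b:2, d:3; rest ⊤}   OUT={b:2, d:3; rest ⊤}

Merge at B1: IN[B1] = OUT[B0] = {a: ⊤, b: 2, c: ⊤, d: ⊤, e: ⊤, f: ⊤}
Applying B1's transfer function to that IN value gives OUT[B1] (row B1 above).

Answer: {a: ⊤, b: 2, c: ⊤, d: ⊤, e: ⊤, f: ⊤}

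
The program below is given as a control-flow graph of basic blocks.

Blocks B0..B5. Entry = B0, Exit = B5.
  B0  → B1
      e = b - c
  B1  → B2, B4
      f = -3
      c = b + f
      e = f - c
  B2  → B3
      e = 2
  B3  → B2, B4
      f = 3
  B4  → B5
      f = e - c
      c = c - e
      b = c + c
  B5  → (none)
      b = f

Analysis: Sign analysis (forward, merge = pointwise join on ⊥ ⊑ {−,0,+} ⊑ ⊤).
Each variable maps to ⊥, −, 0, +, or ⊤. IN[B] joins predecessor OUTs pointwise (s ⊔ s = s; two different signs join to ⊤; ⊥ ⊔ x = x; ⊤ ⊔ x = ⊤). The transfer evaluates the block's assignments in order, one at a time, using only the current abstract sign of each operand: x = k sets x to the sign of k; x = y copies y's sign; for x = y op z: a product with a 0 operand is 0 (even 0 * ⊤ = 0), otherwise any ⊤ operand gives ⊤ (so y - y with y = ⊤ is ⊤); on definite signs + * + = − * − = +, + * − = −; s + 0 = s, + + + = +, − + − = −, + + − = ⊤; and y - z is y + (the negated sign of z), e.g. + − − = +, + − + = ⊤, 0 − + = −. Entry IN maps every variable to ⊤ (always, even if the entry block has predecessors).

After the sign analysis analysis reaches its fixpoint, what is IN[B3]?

Answer: {a: ⊤, b: ⊤, c: ⊤, d: ⊤, e: +, f: ⊤}

Derivation:
Converged values:
  B0: | IN=(all ⊤) | OUT=(all ⊤)
  B1: | IN=(all ⊤) | OUT={f:-; rest ⊤}
  B2: | IN=(all ⊤) | OUT={e:+; rest ⊤}
  B3: | IN={e:+; rest ⊤} | OUT={e:+, f:+; rest ⊤}
  B4: | IN=(all ⊤) | OUT=(all ⊤)
  B5: | IN=(all ⊤) | OUT=(all ⊤)

Merge at B3: IN[B3] = OUT[B2] = {a: ⊤, b: ⊤, c: ⊤, d: ⊤, e: +, f: ⊤}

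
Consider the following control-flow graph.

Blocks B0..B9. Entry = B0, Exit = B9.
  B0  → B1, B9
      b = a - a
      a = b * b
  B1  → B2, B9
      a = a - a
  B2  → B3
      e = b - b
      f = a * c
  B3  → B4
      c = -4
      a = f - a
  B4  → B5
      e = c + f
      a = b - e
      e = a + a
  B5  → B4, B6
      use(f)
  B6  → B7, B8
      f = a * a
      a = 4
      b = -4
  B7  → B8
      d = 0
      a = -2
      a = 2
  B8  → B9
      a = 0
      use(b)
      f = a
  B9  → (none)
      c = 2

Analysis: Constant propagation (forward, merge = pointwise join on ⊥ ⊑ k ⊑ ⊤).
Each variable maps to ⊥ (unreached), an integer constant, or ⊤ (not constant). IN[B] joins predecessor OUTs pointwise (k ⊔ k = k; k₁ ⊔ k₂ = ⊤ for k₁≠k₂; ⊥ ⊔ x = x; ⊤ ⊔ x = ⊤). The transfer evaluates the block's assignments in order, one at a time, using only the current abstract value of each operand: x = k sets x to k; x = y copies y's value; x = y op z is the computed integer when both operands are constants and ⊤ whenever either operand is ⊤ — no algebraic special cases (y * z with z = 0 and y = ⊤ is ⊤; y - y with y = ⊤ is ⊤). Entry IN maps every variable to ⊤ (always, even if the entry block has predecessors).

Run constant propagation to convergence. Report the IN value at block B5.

Answer: {a: ⊤, b: ⊤, c: -4, d: ⊤, e: ⊤, f: ⊤}

Working:
Converged values:
  B0:   IN=(all ⊤)   OUT=(all ⊤)
  B1:   IN=(all ⊤)   OUT=(all ⊤)
  B2:   IN=(all ⊤)   OUT=(all ⊤)
  B3:   IN=(all ⊤)   OUT={c:-4; rest ⊤}
  B4:   IN={c:-4; rest ⊤}   OUT={c:-4; rest ⊤}
  B5:   IN={c:-4; rest ⊤}   OUT={c:-4; rest ⊤}
  B6:   IN={c:-4; rest ⊤}   OUT={a:4, b:-4, c:-4; rest ⊤}
  B7:   IN={a:4, b:-4, c:-4; rest ⊤}   OUT={a:2, b:-4, c:-4, d:0; rest ⊤}
  B8:   IN={b:-4, c:-4; rest ⊤}   OUT={a:0, b:-4, c:-4, f:0; rest ⊤}
  B9:   IN=(all ⊤)   OUT={c:2; rest ⊤}

Merge at B5: IN[B5] = OUT[B4] = {a: ⊤, b: ⊤, c: -4, d: ⊤, e: ⊤, f: ⊤}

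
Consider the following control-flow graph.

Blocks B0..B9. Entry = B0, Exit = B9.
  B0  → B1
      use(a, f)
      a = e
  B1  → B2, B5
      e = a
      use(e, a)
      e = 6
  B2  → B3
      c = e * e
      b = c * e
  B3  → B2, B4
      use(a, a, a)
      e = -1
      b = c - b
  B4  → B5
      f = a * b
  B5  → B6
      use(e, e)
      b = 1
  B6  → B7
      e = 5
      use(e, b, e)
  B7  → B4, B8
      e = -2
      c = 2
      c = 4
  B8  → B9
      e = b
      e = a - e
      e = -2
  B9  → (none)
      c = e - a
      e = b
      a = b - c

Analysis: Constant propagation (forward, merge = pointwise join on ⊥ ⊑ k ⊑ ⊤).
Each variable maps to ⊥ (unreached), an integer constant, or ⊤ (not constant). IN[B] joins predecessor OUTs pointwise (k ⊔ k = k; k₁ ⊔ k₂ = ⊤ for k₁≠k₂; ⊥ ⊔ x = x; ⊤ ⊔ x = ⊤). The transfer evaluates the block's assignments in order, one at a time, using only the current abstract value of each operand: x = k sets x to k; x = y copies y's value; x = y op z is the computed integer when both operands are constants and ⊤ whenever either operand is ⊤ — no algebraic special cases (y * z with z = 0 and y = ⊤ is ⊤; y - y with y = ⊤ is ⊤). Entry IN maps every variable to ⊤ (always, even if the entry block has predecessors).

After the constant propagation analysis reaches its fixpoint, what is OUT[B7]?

Per-block solution:
  B0:   IN=(all ⊤)   OUT=(all ⊤)
  B1:   IN=(all ⊤)   OUT={e:6; rest ⊤}
  B2:   IN=(all ⊤)   OUT=(all ⊤)
  B3:   IN=(all ⊤)   OUT={e:-1; rest ⊤}
  B4:   IN=(all ⊤)   OUT=(all ⊤)
  B5:   IN=(all ⊤)   OUT={b:1; rest ⊤}
  B6:   IN={b:1; rest ⊤}   OUT={b:1, e:5; rest ⊤}
  B7:   IN={b:1, e:5; rest ⊤}   OUT={b:1, c:4, e:-2; rest ⊤}
  B8:   IN={b:1, c:4, e:-2; rest ⊤}   OUT={b:1, c:4, e:-2; rest ⊤}
  B9:   IN={b:1, c:4, e:-2; rest ⊤}   OUT={b:1, e:1; rest ⊤}

Merge at B7: IN[B7] = OUT[B6] = {a: ⊤, b: 1, c: ⊤, d: ⊤, e: 5, f: ⊤}
Applying B7's transfer function to that IN value gives OUT[B7] (row B7 above).

Answer: {a: ⊤, b: 1, c: 4, d: ⊤, e: -2, f: ⊤}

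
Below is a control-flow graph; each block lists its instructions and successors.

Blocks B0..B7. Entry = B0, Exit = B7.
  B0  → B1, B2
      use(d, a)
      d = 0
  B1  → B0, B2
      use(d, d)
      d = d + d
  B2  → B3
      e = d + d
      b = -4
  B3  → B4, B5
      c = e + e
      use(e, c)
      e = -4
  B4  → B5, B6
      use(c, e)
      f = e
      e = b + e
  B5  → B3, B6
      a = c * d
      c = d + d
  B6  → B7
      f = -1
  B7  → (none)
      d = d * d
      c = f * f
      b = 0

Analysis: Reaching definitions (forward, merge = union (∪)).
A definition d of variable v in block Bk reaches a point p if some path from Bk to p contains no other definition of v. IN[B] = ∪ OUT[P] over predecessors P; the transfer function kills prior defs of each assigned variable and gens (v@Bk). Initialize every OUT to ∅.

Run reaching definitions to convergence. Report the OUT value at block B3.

Answer: {a@B5, b@B2, c@B3, d@B0, d@B1, e@B3, f@B4}

Trace:
Fixpoint table:
  B0:   IN={d@B1}   OUT={d@B0}
  B1:   IN={d@B0}   OUT={d@B1}
  B2:   IN={d@B0, d@B1}   OUT={b@B2, d@B0, d@B1, e@B2}
  B3:   IN={a@B5, b@B2, c@B5, d@B0, d@B1, e@B2, e@B3, e@B4, f@B4}   OUT={a@B5, b@B2, c@B3, d@B0, d@B1, e@B3, f@B4}
  B4:   IN={a@B5, b@B2, c@B3, d@B0, d@B1, e@B3, f@B4}   OUT={a@B5, b@B2, c@B3, d@B0, d@B1, e@B4, f@B4}
  B5:   IN={a@B5, b@B2, c@B3, d@B0, d@B1, e@B3, e@B4, f@B4}   OUT={a@B5, b@B2, c@B5, d@B0, d@B1, e@B3, e@B4, f@B4}
  B6:   IN={a@B5, b@B2, c@B3, c@B5, d@B0, d@B1, e@B3, e@B4, f@B4}   OUT={a@B5, b@B2, c@B3, c@B5, d@B0, d@B1, e@B3, e@B4, f@B6}
  B7:   IN={a@B5, b@B2, c@B3, c@B5, d@B0, d@B1, e@B3, e@B4, f@B6}   OUT={a@B5, b@B7, c@B7, d@B7, e@B3, e@B4, f@B6}

Merge at B3: IN[B3] = OUT[B2] ⊔ OUT[B5] = {a@B5, b@B2, c@B5, d@B0, d@B1, e@B2, e@B3, e@B4, f@B4}
Applying B3's transfer function to that IN value gives OUT[B3] (row B3 above).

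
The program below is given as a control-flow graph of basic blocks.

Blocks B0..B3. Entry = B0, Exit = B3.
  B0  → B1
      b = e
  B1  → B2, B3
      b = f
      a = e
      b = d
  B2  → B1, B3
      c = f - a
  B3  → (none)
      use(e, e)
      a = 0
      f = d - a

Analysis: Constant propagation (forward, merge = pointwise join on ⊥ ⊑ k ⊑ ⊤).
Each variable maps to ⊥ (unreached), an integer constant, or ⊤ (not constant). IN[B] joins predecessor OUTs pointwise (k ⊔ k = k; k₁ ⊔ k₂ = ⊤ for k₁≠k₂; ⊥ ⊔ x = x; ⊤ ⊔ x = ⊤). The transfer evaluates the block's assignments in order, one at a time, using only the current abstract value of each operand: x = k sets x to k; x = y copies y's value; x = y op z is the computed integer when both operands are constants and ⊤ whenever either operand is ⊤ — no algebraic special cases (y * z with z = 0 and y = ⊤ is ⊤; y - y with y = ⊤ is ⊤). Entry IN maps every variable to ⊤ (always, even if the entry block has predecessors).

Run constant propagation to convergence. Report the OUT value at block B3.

Answer: {a: 0, b: ⊤, c: ⊤, d: ⊤, e: ⊤, f: ⊤}

Trace:
Converged values:
  B0:  IN=(all ⊤)  OUT=(all ⊤)
  B1:  IN=(all ⊤)  OUT=(all ⊤)
  B2:  IN=(all ⊤)  OUT=(all ⊤)
  B3:  IN=(all ⊤)  OUT={a:0; rest ⊤}

Merge at B3: IN[B3] = OUT[B1] ⊔ OUT[B2] = {a: ⊤, b: ⊤, c: ⊤, d: ⊤, e: ⊤, f: ⊤}
Applying B3's transfer function to that IN value gives OUT[B3] (row B3 above).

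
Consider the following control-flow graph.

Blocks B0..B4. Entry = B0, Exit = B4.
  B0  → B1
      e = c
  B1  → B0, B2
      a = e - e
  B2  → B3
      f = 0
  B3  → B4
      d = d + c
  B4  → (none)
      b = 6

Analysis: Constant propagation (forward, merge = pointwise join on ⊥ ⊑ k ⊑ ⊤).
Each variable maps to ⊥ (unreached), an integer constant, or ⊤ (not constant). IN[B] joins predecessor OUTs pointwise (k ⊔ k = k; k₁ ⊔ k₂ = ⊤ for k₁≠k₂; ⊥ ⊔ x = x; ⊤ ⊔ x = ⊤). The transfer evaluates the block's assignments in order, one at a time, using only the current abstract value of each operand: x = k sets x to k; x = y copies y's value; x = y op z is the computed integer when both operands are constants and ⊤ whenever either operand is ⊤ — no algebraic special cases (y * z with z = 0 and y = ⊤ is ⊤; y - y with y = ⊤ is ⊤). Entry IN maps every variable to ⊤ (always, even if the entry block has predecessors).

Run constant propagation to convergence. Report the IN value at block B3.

Converged values:
  B0: | IN=(all ⊤) | OUT=(all ⊤)
  B1: | IN=(all ⊤) | OUT=(all ⊤)
  B2: | IN=(all ⊤) | OUT={f:0; rest ⊤}
  B3: | IN={f:0; rest ⊤} | OUT={f:0; rest ⊤}
  B4: | IN={f:0; rest ⊤} | OUT={b:6, f:0; rest ⊤}

Merge at B3: IN[B3] = OUT[B2] = {a: ⊤, b: ⊤, c: ⊤, d: ⊤, e: ⊤, f: 0}

Answer: {a: ⊤, b: ⊤, c: ⊤, d: ⊤, e: ⊤, f: 0}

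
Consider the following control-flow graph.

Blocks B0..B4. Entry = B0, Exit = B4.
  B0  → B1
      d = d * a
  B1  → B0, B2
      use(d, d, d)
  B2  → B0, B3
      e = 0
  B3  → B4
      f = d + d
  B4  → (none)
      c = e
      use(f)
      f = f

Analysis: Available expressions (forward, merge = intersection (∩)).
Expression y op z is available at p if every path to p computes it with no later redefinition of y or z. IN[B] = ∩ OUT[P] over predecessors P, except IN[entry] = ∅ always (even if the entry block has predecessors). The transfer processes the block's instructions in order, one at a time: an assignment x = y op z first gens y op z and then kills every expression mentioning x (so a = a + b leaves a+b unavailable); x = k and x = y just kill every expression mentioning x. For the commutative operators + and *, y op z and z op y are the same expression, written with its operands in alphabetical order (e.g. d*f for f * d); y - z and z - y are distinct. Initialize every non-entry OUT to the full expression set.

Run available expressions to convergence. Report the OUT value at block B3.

Fixpoint table:
  B0: | IN={} | OUT={}
  B1: | IN={} | OUT={}
  B2: | IN={} | OUT={}
  B3: | IN={} | OUT={d+d}
  B4: | IN={d+d} | OUT={d+d}

Merge at B3: IN[B3] = OUT[B2] = {}
Applying B3's transfer function to that IN value gives OUT[B3] (row B3 above).

Answer: {d+d}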